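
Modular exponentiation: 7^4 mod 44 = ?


7^1 mod 44 = 7
7^2 mod 44 = 5
7^3 mod 44 = 35
7^4 mod 44 = 25


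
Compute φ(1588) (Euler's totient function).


1588 = 2^2 × 397
Prime factors: 2, 397
φ(1588) = 1588 × (1-1/2) × (1-1/397)
= 1588 × 1/2 × 396/397 = 792

φ(1588) = 792


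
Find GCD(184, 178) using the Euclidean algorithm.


184 = 1 * 178 + 6
178 = 29 * 6 + 4
6 = 1 * 4 + 2
4 = 2 * 2 + 0
GCD = 2


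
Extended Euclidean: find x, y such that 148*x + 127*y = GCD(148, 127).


Tabular extended Euclidean (each row: r = 148*s + 127*t):
r=148, s=1, t=0
r=127, s=0, t=1
q=1: r=21, s=1, t=-1   [148*(1) + 127*(-1) = 21]
q=6: r=1, s=-6, t=7   [148*(-6) + 127*(7) = 1]
q=21: r=0, s=127, t=-148   [148*(127) + 127*(-148) = 0]
GCD = 1; from the row with r=1: x=-6, y=7
Check: 148*(-6) + 127*(7) = -888 + 889 = 1

GCD = 1, x = -6, y = 7


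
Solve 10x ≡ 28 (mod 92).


GCD(10, 92) = 2 divides 28
Divide: 5x ≡ 14 (mod 46)
x ≡ 12 (mod 46)


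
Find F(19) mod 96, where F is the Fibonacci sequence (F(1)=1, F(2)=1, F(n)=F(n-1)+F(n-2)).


F(k) mod 96 for k=1..19:
1, 1, 2, 3, 5, 8, 13, 21, 34, 55, 89, 48, 41, 89, 34, 27, 61, 88, 53
F(19) mod 96 = 53


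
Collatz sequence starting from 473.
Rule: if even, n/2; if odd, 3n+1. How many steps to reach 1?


473 → 1420 → 710 → 355 → 1066 → 533 → 1600 → 800 → 400 → 200 → 100 → 50 → 25 → 76 → 38 → 19 → 58 → 29 → 88 → 44 → 22 → 11 → 34 → 17 → 52 → 26 → 13 → 40 → 20 → 10 → 5 → 16 → 8 → 4 → 2 → 1
Total steps = 35

35 steps


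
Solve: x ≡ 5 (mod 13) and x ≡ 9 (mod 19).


M = 13*19 = 247
M1 = M/13 = 19, M2 = M/19 = 13
M1^(-1) mod 13 = 11, M2^(-1) mod 19 = 3
x = 5*19*11 + 9*13*3 = 1396
1396 mod 247 = 161
Check: 161 mod 13 = 5 ✓, 161 mod 19 = 9 ✓

x ≡ 161 (mod 247)


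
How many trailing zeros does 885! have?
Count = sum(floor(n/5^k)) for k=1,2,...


floor(885/5) = 177
floor(885/25) = 35
floor(885/125) = 7
floor(885/625) = 1
Total = 220

220 trailing zeros


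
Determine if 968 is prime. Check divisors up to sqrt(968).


968 / 2 = 484 (exact division)
968 is NOT prime.

No, 968 is not prime


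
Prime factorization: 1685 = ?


1685 / 5 = 337
337 / 337 = 1
1685 = 5 × 337


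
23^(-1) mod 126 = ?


Use the extended Euclidean algorithm on (126, 23); each row r = 126*s + 23*t:
r=126, s=1, t=0
r=23, s=0, t=1
q=5: r=11, s=1, t=-5   [126*(1) + 23*(-5) = 11]
q=2: r=1, s=-2, t=11   [126*(-2) + 23*(11) = 1]
q=11: r=0, s=23, t=-126   [126*(23) + 23*(-126) = 0]
GCD = 1 with t = 11, so 23*(11) ≡ 1 (mod 126)
Inverse = 11 mod 126 = 11
Check: 23 * 11 = 253 ≡ 1 (mod 126)

23^(-1) ≡ 11 (mod 126)


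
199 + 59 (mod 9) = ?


199 + 59 = 258
258 mod 9 = 6


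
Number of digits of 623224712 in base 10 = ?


623224712 has 9 digits in base 10
floor(log10(623224712)) + 1 = floor(8.7946) + 1 = 9

9 digits (base 10)


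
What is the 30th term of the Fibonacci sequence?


Sequence: 1, 1, 2, 3, 5, 8, 13, 21, 34, 55, 89, 144, 233, 377, 610, 987, 1597, 2584, 4181, 6765, 10946, 17711, 28657, 46368, 75025, 121393, 196418, 317811, 514229, 832040
F(30) = 832040


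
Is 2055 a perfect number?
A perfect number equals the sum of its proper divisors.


Proper divisors of 2055: 1, 3, 5, 15, 137, 411, 685
Sum = 1 + 3 + 5 + 15 + 137 + 411 + 685 = 1257

No, 2055 is not perfect (1257 ≠ 2055)


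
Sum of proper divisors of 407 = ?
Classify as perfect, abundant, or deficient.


Proper divisors: 1, 11, 37
Sum = 1 + 11 + 37 = 49
49 < 407 → deficient

s(407) = 49 (deficient)


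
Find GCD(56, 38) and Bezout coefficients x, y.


Tabular extended Euclidean (each row: r = 56*s + 38*t):
r=56, s=1, t=0
r=38, s=0, t=1
q=1: r=18, s=1, t=-1   [56*(1) + 38*(-1) = 18]
q=2: r=2, s=-2, t=3   [56*(-2) + 38*(3) = 2]
q=9: r=0, s=19, t=-28   [56*(19) + 38*(-28) = 0]
GCD = 2; from the row with r=2: x=-2, y=3
Check: 56*(-2) + 38*(3) = -112 + 114 = 2

GCD = 2, x = -2, y = 3


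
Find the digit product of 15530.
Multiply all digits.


1 × 5 × 5 × 3 × 0 = 0


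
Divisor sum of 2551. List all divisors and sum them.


Divisors of 2551: 1, 2551
Sum = 1 + 2551 = 2552

σ(2551) = 2552


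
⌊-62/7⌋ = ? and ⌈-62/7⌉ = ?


-62/7 = -8.8571
floor = -9
ceil = -8

floor = -9, ceil = -8


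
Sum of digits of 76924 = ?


7 + 6 + 9 + 2 + 4 = 28


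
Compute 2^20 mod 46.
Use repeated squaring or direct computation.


2^1 mod 46 = 2
2^2 mod 46 = 4
2^3 mod 46 = 8
2^4 mod 46 = 16
2^5 mod 46 = 32
2^6 mod 46 = 18
2^7 mod 46 = 36
2^8 mod 46 = 26
2^9 mod 46 = 6
2^10 mod 46 = 12
2^11 mod 46 = 24
2^12 mod 46 = 2
2^13 mod 46 = 4
2^14 mod 46 = 8
2^15 mod 46 = 16
2^16 mod 46 = 32
2^17 mod 46 = 18
2^18 mod 46 = 36
2^19 mod 46 = 26
2^20 mod 46 = 6


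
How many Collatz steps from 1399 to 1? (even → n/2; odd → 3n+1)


1399 → 4198 → 2099 → 6298 → 3149 → 9448 → 4724 → 2362 → 1181 → 3544 → 1772 → 886 → 443 → 1330 → 665 → 1996 → 998 → 499 → 1498 → 749 → 2248 → 1124 → 562 → 281 → 844 → 422 → 211 → 634 → 317 → 952 → 476 → 238 → 119 → 358 → 179 → 538 → 269 → 808 → 404 → 202 → 101 → 304 → 152 → 76 → 38 → 19 → 58 → 29 → 88 → 44 → 22 → 11 → 34 → 17 → 52 → 26 → 13 → 40 → 20 → 10 → 5 → 16 → 8 → 4 → 2 → 1
Total steps = 65

65 steps


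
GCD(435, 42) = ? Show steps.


435 = 10 * 42 + 15
42 = 2 * 15 + 12
15 = 1 * 12 + 3
12 = 4 * 3 + 0
GCD = 3


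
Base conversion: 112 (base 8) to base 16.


112 (base 8) = 74 (decimal)
74 (decimal) = 4A (base 16)


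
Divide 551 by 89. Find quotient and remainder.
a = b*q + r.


551 = 89 * 6 + 17
Check: 534 + 17 = 551

q = 6, r = 17


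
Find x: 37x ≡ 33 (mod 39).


GCD(37, 39) = 1, unique solution
a^(-1) mod 39 = 19
x = 19 * 33 mod 39 = 3

x ≡ 3 (mod 39)


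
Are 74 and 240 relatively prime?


Euclidean algorithm:
240 = 3 * 74 + 18
74 = 4 * 18 + 2
18 = 9 * 2 + 0
GCD(74, 240) = 2

No, not coprime (GCD = 2)


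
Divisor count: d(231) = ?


231 = 3^1 × 7^1 × 11^1
d(231) = (1+1) × (1+1) × (1+1) = 8

8 divisors


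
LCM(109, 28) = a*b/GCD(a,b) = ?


GCD(109, 28) = 1
LCM = 109*28/1 = 3052/1 = 3052

LCM = 3052


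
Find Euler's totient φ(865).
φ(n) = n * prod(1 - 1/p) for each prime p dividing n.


865 = 5 × 173
Prime factors: 5, 173
φ(865) = 865 × (1-1/5) × (1-1/173)
= 865 × 4/5 × 172/173 = 688

φ(865) = 688


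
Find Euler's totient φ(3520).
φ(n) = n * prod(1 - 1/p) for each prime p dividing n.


3520 = 2^6 × 5 × 11
Prime factors: 2, 5, 11
φ(3520) = 3520 × (1-1/2) × (1-1/5) × (1-1/11)
= 3520 × 1/2 × 4/5 × 10/11 = 1280

φ(3520) = 1280


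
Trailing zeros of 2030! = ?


floor(2030/5) = 406
floor(2030/25) = 81
floor(2030/125) = 16
floor(2030/625) = 3
Total = 506

506 trailing zeros


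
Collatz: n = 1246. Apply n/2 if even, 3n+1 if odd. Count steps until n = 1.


1246 → 623 → 1870 → 935 → 2806 → 1403 → 4210 → 2105 → 6316 → 3158 → 1579 → 4738 → 2369 → 7108 → 3554 → 1777 → 5332 → 2666 → 1333 → 4000 → 2000 → 1000 → 500 → 250 → 125 → 376 → 188 → 94 → 47 → 142 → 71 → 214 → 107 → 322 → 161 → 484 → 242 → 121 → 364 → 182 → 91 → 274 → 137 → 412 → 206 → 103 → 310 → 155 → 466 → 233 → 700 → 350 → 175 → 526 → 263 → 790 → 395 → 1186 → 593 → 1780 → 890 → 445 → 1336 → 668 → 334 → 167 → 502 → 251 → 754 → 377 → 1132 → 566 → 283 → 850 → 425 → 1276 → 638 → 319 → 958 → 479 → 1438 → 719 → 2158 → 1079 → 3238 → 1619 → 4858 → 2429 → 7288 → 3644 → 1822 → 911 → 2734 → 1367 → 4102 → 2051 → 6154 → 3077 → 9232 → 4616 → 2308 → 1154 → 577 → 1732 → 866 → 433 → 1300 → 650 → 325 → 976 → 488 → 244 → 122 → 61 → 184 → 92 → 46 → 23 → 70 → 35 → 106 → 53 → 160 → 80 → 40 → 20 → 10 → 5 → 16 → 8 → 4 → 2 → 1
Total steps = 132

132 steps


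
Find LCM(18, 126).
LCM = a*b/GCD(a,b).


GCD(18, 126) = 18
LCM = 18*126/18 = 2268/18 = 126

LCM = 126


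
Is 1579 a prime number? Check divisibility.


Check divisors up to sqrt(1579) = 39.7366
No divisors found.
1579 is prime.

Yes, 1579 is prime


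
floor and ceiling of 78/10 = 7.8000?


78/10 = 7.8000
floor = 7
ceil = 8

floor = 7, ceil = 8


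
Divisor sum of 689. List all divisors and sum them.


Divisors of 689: 1, 13, 53, 689
Sum = 1 + 13 + 53 + 689 = 756

σ(689) = 756


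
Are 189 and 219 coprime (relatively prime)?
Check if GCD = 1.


Euclidean algorithm:
219 = 1 * 189 + 30
189 = 6 * 30 + 9
30 = 3 * 9 + 3
9 = 3 * 3 + 0
GCD(189, 219) = 3

No, not coprime (GCD = 3)


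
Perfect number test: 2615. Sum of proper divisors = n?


Proper divisors of 2615: 1, 5, 523
Sum = 1 + 5 + 523 = 529

No, 2615 is not perfect (529 ≠ 2615)


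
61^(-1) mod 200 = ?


Use the extended Euclidean algorithm on (200, 61); each row r = 200*s + 61*t:
r=200, s=1, t=0
r=61, s=0, t=1
q=3: r=17, s=1, t=-3   [200*(1) + 61*(-3) = 17]
q=3: r=10, s=-3, t=10   [200*(-3) + 61*(10) = 10]
q=1: r=7, s=4, t=-13   [200*(4) + 61*(-13) = 7]
q=1: r=3, s=-7, t=23   [200*(-7) + 61*(23) = 3]
q=2: r=1, s=18, t=-59   [200*(18) + 61*(-59) = 1]
q=3: r=0, s=-61, t=200   [200*(-61) + 61*(200) = 0]
GCD = 1 with t = -59, so 61*(-59) ≡ 1 (mod 200)
Inverse = -59 mod 200 = 141
Check: 61 * 141 = 8601 ≡ 1 (mod 200)

61^(-1) ≡ 141 (mod 200)


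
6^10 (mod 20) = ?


6^1 mod 20 = 6
6^2 mod 20 = 16
6^3 mod 20 = 16
6^4 mod 20 = 16
6^5 mod 20 = 16
6^6 mod 20 = 16
6^7 mod 20 = 16
6^8 mod 20 = 16
6^9 mod 20 = 16
6^10 mod 20 = 16


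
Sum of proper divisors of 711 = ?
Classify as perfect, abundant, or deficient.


Proper divisors: 1, 3, 9, 79, 237
Sum = 1 + 3 + 9 + 79 + 237 = 329
329 < 711 → deficient

s(711) = 329 (deficient)


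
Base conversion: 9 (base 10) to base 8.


9 (base 10) = 9 (decimal)
9 (decimal) = 11 (base 8)


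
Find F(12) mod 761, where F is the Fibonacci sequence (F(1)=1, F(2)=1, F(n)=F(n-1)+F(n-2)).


F(k) mod 761 for k=1..12:
1, 1, 2, 3, 5, 8, 13, 21, 34, 55, 89, 144
F(12) mod 761 = 144


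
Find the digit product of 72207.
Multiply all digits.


7 × 2 × 2 × 0 × 7 = 0


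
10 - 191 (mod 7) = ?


10 - 191 = -181
-181 mod 7 = 1


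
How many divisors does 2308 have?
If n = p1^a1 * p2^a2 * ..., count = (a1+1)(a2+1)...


2308 = 2^2 × 577^1
d(2308) = (2+1) × (1+1) = 6

6 divisors


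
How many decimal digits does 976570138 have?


976570138 has 9 digits in base 10
floor(log10(976570138)) + 1 = floor(8.9897) + 1 = 9

9 digits (base 10)


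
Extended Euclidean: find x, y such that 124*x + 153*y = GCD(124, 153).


Tabular extended Euclidean (each row: r = 124*s + 153*t):
r=124, s=1, t=0
r=153, s=0, t=1
q=0: r=124, s=1, t=0   [124*(1) + 153*(0) = 124]
q=1: r=29, s=-1, t=1   [124*(-1) + 153*(1) = 29]
q=4: r=8, s=5, t=-4   [124*(5) + 153*(-4) = 8]
q=3: r=5, s=-16, t=13   [124*(-16) + 153*(13) = 5]
q=1: r=3, s=21, t=-17   [124*(21) + 153*(-17) = 3]
q=1: r=2, s=-37, t=30   [124*(-37) + 153*(30) = 2]
q=1: r=1, s=58, t=-47   [124*(58) + 153*(-47) = 1]
q=2: r=0, s=-153, t=124   [124*(-153) + 153*(124) = 0]
GCD = 1; from the row with r=1: x=58, y=-47
Check: 124*(58) + 153*(-47) = 7192 - 7191 = 1

GCD = 1, x = 58, y = -47


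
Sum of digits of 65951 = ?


6 + 5 + 9 + 5 + 1 = 26


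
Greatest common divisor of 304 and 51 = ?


304 = 5 * 51 + 49
51 = 1 * 49 + 2
49 = 24 * 2 + 1
2 = 2 * 1 + 0
GCD = 1


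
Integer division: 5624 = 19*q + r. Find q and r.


5624 = 19 * 296 + 0
Check: 5624 + 0 = 5624

q = 296, r = 0


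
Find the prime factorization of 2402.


2402 / 2 = 1201
1201 / 1201 = 1
2402 = 2 × 1201


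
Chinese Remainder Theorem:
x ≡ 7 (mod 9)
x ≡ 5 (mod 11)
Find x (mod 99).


M = 9*11 = 99
M1 = M/9 = 11, M2 = M/11 = 9
M1^(-1) mod 9 = 5, M2^(-1) mod 11 = 5
x = 7*11*5 + 5*9*5 = 610
610 mod 99 = 16
Check: 16 mod 9 = 7 ✓, 16 mod 11 = 5 ✓

x ≡ 16 (mod 99)


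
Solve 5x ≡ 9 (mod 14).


GCD(5, 14) = 1, unique solution
a^(-1) mod 14 = 3
x = 3 * 9 mod 14 = 13

x ≡ 13 (mod 14)


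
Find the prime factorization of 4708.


4708 / 2 = 2354
2354 / 2 = 1177
1177 / 11 = 107
107 / 107 = 1
4708 = 2^2 × 11 × 107


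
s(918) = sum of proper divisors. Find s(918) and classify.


Proper divisors: 1, 2, 3, 6, 9, 17, 18, 27, 34, 51, 54, 102, 153, 306, 459
Sum = 1 + 2 + 3 + 6 + 9 + 17 + 18 + 27 + 34 + 51 + 54 + 102 + 153 + 306 + 459 = 1242
1242 > 918 → abundant

s(918) = 1242 (abundant)


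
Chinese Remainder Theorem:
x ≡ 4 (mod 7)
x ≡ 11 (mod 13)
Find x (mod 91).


M = 7*13 = 91
M1 = M/7 = 13, M2 = M/13 = 7
M1^(-1) mod 7 = 6, M2^(-1) mod 13 = 2
x = 4*13*6 + 11*7*2 = 466
466 mod 91 = 11
Check: 11 mod 7 = 4 ✓, 11 mod 13 = 11 ✓

x ≡ 11 (mod 91)


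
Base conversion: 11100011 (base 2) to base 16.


11100011 (base 2) = 227 (decimal)
227 (decimal) = E3 (base 16)


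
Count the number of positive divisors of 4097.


4097 = 17^1 × 241^1
d(4097) = (1+1) × (1+1) = 4

4 divisors


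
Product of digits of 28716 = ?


2 × 8 × 7 × 1 × 6 = 672


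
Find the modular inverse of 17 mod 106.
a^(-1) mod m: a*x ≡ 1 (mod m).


Use the extended Euclidean algorithm on (106, 17); each row r = 106*s + 17*t:
r=106, s=1, t=0
r=17, s=0, t=1
q=6: r=4, s=1, t=-6   [106*(1) + 17*(-6) = 4]
q=4: r=1, s=-4, t=25   [106*(-4) + 17*(25) = 1]
q=4: r=0, s=17, t=-106   [106*(17) + 17*(-106) = 0]
GCD = 1 with t = 25, so 17*(25) ≡ 1 (mod 106)
Inverse = 25 mod 106 = 25
Check: 17 * 25 = 425 ≡ 1 (mod 106)

17^(-1) ≡ 25 (mod 106)


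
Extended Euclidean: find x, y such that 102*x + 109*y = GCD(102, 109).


Tabular extended Euclidean (each row: r = 102*s + 109*t):
r=102, s=1, t=0
r=109, s=0, t=1
q=0: r=102, s=1, t=0   [102*(1) + 109*(0) = 102]
q=1: r=7, s=-1, t=1   [102*(-1) + 109*(1) = 7]
q=14: r=4, s=15, t=-14   [102*(15) + 109*(-14) = 4]
q=1: r=3, s=-16, t=15   [102*(-16) + 109*(15) = 3]
q=1: r=1, s=31, t=-29   [102*(31) + 109*(-29) = 1]
q=3: r=0, s=-109, t=102   [102*(-109) + 109*(102) = 0]
GCD = 1; from the row with r=1: x=31, y=-29
Check: 102*(31) + 109*(-29) = 3162 - 3161 = 1

GCD = 1, x = 31, y = -29


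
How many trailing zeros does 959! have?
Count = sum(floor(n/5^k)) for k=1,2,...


floor(959/5) = 191
floor(959/25) = 38
floor(959/125) = 7
floor(959/625) = 1
Total = 237

237 trailing zeros


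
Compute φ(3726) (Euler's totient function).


3726 = 2 × 3^4 × 23
Prime factors: 2, 3, 23
φ(3726) = 3726 × (1-1/2) × (1-1/3) × (1-1/23)
= 3726 × 1/2 × 2/3 × 22/23 = 1188

φ(3726) = 1188


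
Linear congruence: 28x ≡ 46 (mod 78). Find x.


GCD(28, 78) = 2 divides 46
Divide: 14x ≡ 23 (mod 39)
x ≡ 10 (mod 39)


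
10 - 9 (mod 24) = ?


10 - 9 = 1
1 mod 24 = 1


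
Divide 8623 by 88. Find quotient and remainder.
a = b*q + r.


8623 = 88 * 97 + 87
Check: 8536 + 87 = 8623

q = 97, r = 87


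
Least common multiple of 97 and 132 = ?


GCD(97, 132) = 1
LCM = 97*132/1 = 12804/1 = 12804

LCM = 12804


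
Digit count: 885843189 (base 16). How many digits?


885843189 in base 16 = 34CCE4F5
Number of digits = 8

8 digits (base 16)


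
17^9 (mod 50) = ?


17^1 mod 50 = 17
17^2 mod 50 = 39
17^3 mod 50 = 13
17^4 mod 50 = 21
17^5 mod 50 = 7
17^6 mod 50 = 19
17^7 mod 50 = 23
17^8 mod 50 = 41
17^9 mod 50 = 47


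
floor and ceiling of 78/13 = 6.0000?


78/13 = 6.0000
floor = 6
ceil = 6

floor = 6, ceil = 6


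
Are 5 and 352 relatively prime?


Euclidean algorithm:
352 = 70 * 5 + 2
5 = 2 * 2 + 1
2 = 2 * 1 + 0
GCD(5, 352) = 1

Yes, coprime (GCD = 1)


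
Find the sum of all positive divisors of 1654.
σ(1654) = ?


Divisors of 1654: 1, 2, 827, 1654
Sum = 1 + 2 + 827 + 1654 = 2484

σ(1654) = 2484


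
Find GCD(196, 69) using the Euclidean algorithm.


196 = 2 * 69 + 58
69 = 1 * 58 + 11
58 = 5 * 11 + 3
11 = 3 * 3 + 2
3 = 1 * 2 + 1
2 = 2 * 1 + 0
GCD = 1


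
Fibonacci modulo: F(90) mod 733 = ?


F(k) mod 733 for k=1..90:
1, 1, 2, 3, 5, 8, 13, 21, 34, 55, 89, 144, 233, 377, 610, 254, 131, 385, 516, 168, 684, 119, 70, 189, 259, 448, 707, 422, 396, 85, 481, 566, 314, 147, 461, 608, 336, 211, 547, 25, 572, 597, 436, 300, 3, 303, 306, 609, 182, 58, 240, 298, 538, 103, 641, 11, 652, 663, 582, 512, 361, 140, 501, 641, 409, 317, 726, 310, 303, 613, 183, 63, 246, 309, 555, 131, 686, 84, 37, 121, 158, 279, 437, 716, 420, 403, 90, 493, 583, 343
F(90) mod 733 = 343


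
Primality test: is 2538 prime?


2538 / 2 = 1269 (exact division)
2538 is NOT prime.

No, 2538 is not prime


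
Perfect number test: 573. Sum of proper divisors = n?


Proper divisors of 573: 1, 3, 191
Sum = 1 + 3 + 191 = 195

No, 573 is not perfect (195 ≠ 573)


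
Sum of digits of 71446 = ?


7 + 1 + 4 + 4 + 6 = 22


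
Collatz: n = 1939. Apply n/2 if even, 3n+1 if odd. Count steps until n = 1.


1939 → 5818 → 2909 → 8728 → 4364 → 2182 → 1091 → 3274 → 1637 → 4912 → 2456 → 1228 → 614 → 307 → 922 → 461 → 1384 → 692 → 346 → 173 → 520 → 260 → 130 → 65 → 196 → 98 → 49 → 148 → 74 → 37 → 112 → 56 → 28 → 14 → 7 → 22 → 11 → 34 → 17 → 52 → 26 → 13 → 40 → 20 → 10 → 5 → 16 → 8 → 4 → 2 → 1
Total steps = 50

50 steps


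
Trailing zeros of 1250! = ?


floor(1250/5) = 250
floor(1250/25) = 50
floor(1250/125) = 10
floor(1250/625) = 2
Total = 312

312 trailing zeros


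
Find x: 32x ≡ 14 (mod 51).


GCD(32, 51) = 1, unique solution
a^(-1) mod 51 = 8
x = 8 * 14 mod 51 = 10

x ≡ 10 (mod 51)


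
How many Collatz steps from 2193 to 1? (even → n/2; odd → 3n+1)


2193 → 6580 → 3290 → 1645 → 4936 → 2468 → 1234 → 617 → 1852 → 926 → 463 → 1390 → 695 → 2086 → 1043 → 3130 → 1565 → 4696 → 2348 → 1174 → 587 → 1762 → 881 → 2644 → 1322 → 661 → 1984 → 992 → 496 → 248 → 124 → 62 → 31 → 94 → 47 → 142 → 71 → 214 → 107 → 322 → 161 → 484 → 242 → 121 → 364 → 182 → 91 → 274 → 137 → 412 → 206 → 103 → 310 → 155 → 466 → 233 → 700 → 350 → 175 → 526 → 263 → 790 → 395 → 1186 → 593 → 1780 → 890 → 445 → 1336 → 668 → 334 → 167 → 502 → 251 → 754 → 377 → 1132 → 566 → 283 → 850 → 425 → 1276 → 638 → 319 → 958 → 479 → 1438 → 719 → 2158 → 1079 → 3238 → 1619 → 4858 → 2429 → 7288 → 3644 → 1822 → 911 → 2734 → 1367 → 4102 → 2051 → 6154 → 3077 → 9232 → 4616 → 2308 → 1154 → 577 → 1732 → 866 → 433 → 1300 → 650 → 325 → 976 → 488 → 244 → 122 → 61 → 184 → 92 → 46 → 23 → 70 → 35 → 106 → 53 → 160 → 80 → 40 → 20 → 10 → 5 → 16 → 8 → 4 → 2 → 1
Total steps = 138

138 steps


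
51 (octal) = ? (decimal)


51 (base 8) = 41 (decimal)
41 (decimal) = 41 (base 10)


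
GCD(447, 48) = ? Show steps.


447 = 9 * 48 + 15
48 = 3 * 15 + 3
15 = 5 * 3 + 0
GCD = 3


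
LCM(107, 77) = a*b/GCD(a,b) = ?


GCD(107, 77) = 1
LCM = 107*77/1 = 8239/1 = 8239

LCM = 8239


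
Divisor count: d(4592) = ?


4592 = 2^4 × 7^1 × 41^1
d(4592) = (4+1) × (1+1) × (1+1) = 20

20 divisors


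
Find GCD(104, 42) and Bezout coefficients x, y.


Tabular extended Euclidean (each row: r = 104*s + 42*t):
r=104, s=1, t=0
r=42, s=0, t=1
q=2: r=20, s=1, t=-2   [104*(1) + 42*(-2) = 20]
q=2: r=2, s=-2, t=5   [104*(-2) + 42*(5) = 2]
q=10: r=0, s=21, t=-52   [104*(21) + 42*(-52) = 0]
GCD = 2; from the row with r=2: x=-2, y=5
Check: 104*(-2) + 42*(5) = -208 + 210 = 2

GCD = 2, x = -2, y = 5


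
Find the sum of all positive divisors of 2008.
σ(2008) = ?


Divisors of 2008: 1, 2, 4, 8, 251, 502, 1004, 2008
Sum = 1 + 2 + 4 + 8 + 251 + 502 + 1004 + 2008 = 3780

σ(2008) = 3780


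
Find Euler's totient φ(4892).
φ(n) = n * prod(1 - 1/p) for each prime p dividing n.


4892 = 2^2 × 1223
Prime factors: 2, 1223
φ(4892) = 4892 × (1-1/2) × (1-1/1223)
= 4892 × 1/2 × 1222/1223 = 2444

φ(4892) = 2444


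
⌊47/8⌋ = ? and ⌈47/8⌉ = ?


47/8 = 5.8750
floor = 5
ceil = 6

floor = 5, ceil = 6


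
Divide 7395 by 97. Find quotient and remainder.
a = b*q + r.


7395 = 97 * 76 + 23
Check: 7372 + 23 = 7395

q = 76, r = 23


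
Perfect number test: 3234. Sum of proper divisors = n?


Proper divisors of 3234: 1, 2, 3, 6, 7, 11, 14, 21, 22, 33, 42, 49, 66, 77, 98, 147, 154, 231, 294, 462, 539, 1078, 1617
Sum = 1 + 2 + 3 + 6 + 7 + 11 + 14 + 21 + 22 + 33 + 42 + 49 + 66 + 77 + 98 + 147 + 154 + 231 + 294 + 462 + 539 + 1078 + 1617 = 4974

No, 3234 is not perfect (4974 ≠ 3234)


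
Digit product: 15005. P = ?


1 × 5 × 0 × 0 × 5 = 0


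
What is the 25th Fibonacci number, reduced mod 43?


F(k) mod 43 for k=1..25:
1, 1, 2, 3, 5, 8, 13, 21, 34, 12, 3, 15, 18, 33, 8, 41, 6, 4, 10, 14, 24, 38, 19, 14, 33
F(25) mod 43 = 33


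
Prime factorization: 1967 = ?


1967 / 7 = 281
281 / 281 = 1
1967 = 7 × 281


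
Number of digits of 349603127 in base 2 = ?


349603127 in base 2 = 10100110101101000010100110111
Number of digits = 29

29 digits (base 2)


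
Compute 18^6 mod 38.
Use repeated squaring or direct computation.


18^1 mod 38 = 18
18^2 mod 38 = 20
18^3 mod 38 = 18
18^4 mod 38 = 20
18^5 mod 38 = 18
18^6 mod 38 = 20


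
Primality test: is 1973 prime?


Check divisors up to sqrt(1973) = 44.4185
No divisors found.
1973 is prime.

Yes, 1973 is prime


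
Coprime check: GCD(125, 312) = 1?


Euclidean algorithm:
312 = 2 * 125 + 62
125 = 2 * 62 + 1
62 = 62 * 1 + 0
GCD(125, 312) = 1

Yes, coprime (GCD = 1)


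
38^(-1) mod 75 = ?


Use the extended Euclidean algorithm on (75, 38); each row r = 75*s + 38*t:
r=75, s=1, t=0
r=38, s=0, t=1
q=1: r=37, s=1, t=-1   [75*(1) + 38*(-1) = 37]
q=1: r=1, s=-1, t=2   [75*(-1) + 38*(2) = 1]
q=37: r=0, s=38, t=-75   [75*(38) + 38*(-75) = 0]
GCD = 1 with t = 2, so 38*(2) ≡ 1 (mod 75)
Inverse = 2 mod 75 = 2
Check: 38 * 2 = 76 ≡ 1 (mod 75)

38^(-1) ≡ 2 (mod 75)


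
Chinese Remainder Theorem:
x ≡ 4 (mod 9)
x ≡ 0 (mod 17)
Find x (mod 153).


M = 9*17 = 153
M1 = M/9 = 17, M2 = M/17 = 9
M1^(-1) mod 9 = 8, M2^(-1) mod 17 = 2
x = 4*17*8 + 0*9*2 = 544
544 mod 153 = 85
Check: 85 mod 9 = 4 ✓, 85 mod 17 = 0 ✓

x ≡ 85 (mod 153)


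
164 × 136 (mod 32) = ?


164 × 136 = 22304
22304 mod 32 = 0


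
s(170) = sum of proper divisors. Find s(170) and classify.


Proper divisors: 1, 2, 5, 10, 17, 34, 85
Sum = 1 + 2 + 5 + 10 + 17 + 34 + 85 = 154
154 < 170 → deficient

s(170) = 154 (deficient)


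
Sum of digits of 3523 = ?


3 + 5 + 2 + 3 = 13


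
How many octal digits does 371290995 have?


371290995 in base 8 = 2610271563
Number of digits = 10

10 digits (base 8)


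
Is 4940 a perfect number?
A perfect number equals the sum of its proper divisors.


Proper divisors of 4940: 1, 2, 4, 5, 10, 13, 19, 20, 26, 38, 52, 65, 76, 95, 130, 190, 247, 260, 380, 494, 988, 1235, 2470
Sum = 1 + 2 + 4 + 5 + 10 + 13 + 19 + 20 + 26 + 38 + 52 + 65 + 76 + 95 + 130 + 190 + 247 + 260 + 380 + 494 + 988 + 1235 + 2470 = 6820

No, 4940 is not perfect (6820 ≠ 4940)


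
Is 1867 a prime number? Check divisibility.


Check divisors up to sqrt(1867) = 43.2088
No divisors found.
1867 is prime.

Yes, 1867 is prime


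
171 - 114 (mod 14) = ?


171 - 114 = 57
57 mod 14 = 1


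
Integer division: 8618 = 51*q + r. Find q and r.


8618 = 51 * 168 + 50
Check: 8568 + 50 = 8618

q = 168, r = 50


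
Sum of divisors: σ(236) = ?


Divisors of 236: 1, 2, 4, 59, 118, 236
Sum = 1 + 2 + 4 + 59 + 118 + 236 = 420

σ(236) = 420


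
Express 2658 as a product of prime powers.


2658 / 2 = 1329
1329 / 3 = 443
443 / 443 = 1
2658 = 2 × 3 × 443


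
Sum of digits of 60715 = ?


6 + 0 + 7 + 1 + 5 = 19


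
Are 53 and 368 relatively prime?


Euclidean algorithm:
368 = 6 * 53 + 50
53 = 1 * 50 + 3
50 = 16 * 3 + 2
3 = 1 * 2 + 1
2 = 2 * 1 + 0
GCD(53, 368) = 1

Yes, coprime (GCD = 1)


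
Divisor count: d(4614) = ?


4614 = 2^1 × 3^1 × 769^1
d(4614) = (1+1) × (1+1) × (1+1) = 8

8 divisors


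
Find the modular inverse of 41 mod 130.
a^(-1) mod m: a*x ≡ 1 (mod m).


Use the extended Euclidean algorithm on (130, 41); each row r = 130*s + 41*t:
r=130, s=1, t=0
r=41, s=0, t=1
q=3: r=7, s=1, t=-3   [130*(1) + 41*(-3) = 7]
q=5: r=6, s=-5, t=16   [130*(-5) + 41*(16) = 6]
q=1: r=1, s=6, t=-19   [130*(6) + 41*(-19) = 1]
q=6: r=0, s=-41, t=130   [130*(-41) + 41*(130) = 0]
GCD = 1 with t = -19, so 41*(-19) ≡ 1 (mod 130)
Inverse = -19 mod 130 = 111
Check: 41 * 111 = 4551 ≡ 1 (mod 130)

41^(-1) ≡ 111 (mod 130)


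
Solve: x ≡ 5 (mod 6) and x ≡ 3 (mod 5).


M = 6*5 = 30
M1 = M/6 = 5, M2 = M/5 = 6
M1^(-1) mod 6 = 5, M2^(-1) mod 5 = 1
x = 5*5*5 + 3*6*1 = 143
143 mod 30 = 23
Check: 23 mod 6 = 5 ✓, 23 mod 5 = 3 ✓

x ≡ 23 (mod 30)


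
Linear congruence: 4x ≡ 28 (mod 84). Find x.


GCD(4, 84) = 4 divides 28
Divide: 1x ≡ 7 (mod 21)
x ≡ 7 (mod 21)


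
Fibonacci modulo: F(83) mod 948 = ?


F(k) mod 948 for k=1..83:
1, 1, 2, 3, 5, 8, 13, 21, 34, 55, 89, 144, 233, 377, 610, 39, 649, 688, 389, 129, 518, 647, 217, 864, 133, 49, 182, 231, 413, 644, 109, 753, 862, 667, 581, 300, 881, 233, 166, 399, 565, 16, 581, 597, 230, 827, 109, 936, 97, 85, 182, 267, 449, 716, 217, 933, 202, 187, 389, 576, 17, 593, 610, 255, 865, 172, 89, 261, 350, 611, 13, 624, 637, 313, 2, 315, 317, 632, 1, 633, 634, 319, 5
F(83) mod 948 = 5


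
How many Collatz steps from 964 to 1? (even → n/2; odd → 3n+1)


964 → 482 → 241 → 724 → 362 → 181 → 544 → 272 → 136 → 68 → 34 → 17 → 52 → 26 → 13 → 40 → 20 → 10 → 5 → 16 → 8 → 4 → 2 → 1
Total steps = 23

23 steps


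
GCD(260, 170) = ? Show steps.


260 = 1 * 170 + 90
170 = 1 * 90 + 80
90 = 1 * 80 + 10
80 = 8 * 10 + 0
GCD = 10


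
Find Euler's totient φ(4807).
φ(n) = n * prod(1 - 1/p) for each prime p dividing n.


4807 = 11 × 19 × 23
Prime factors: 11, 19, 23
φ(4807) = 4807 × (1-1/11) × (1-1/19) × (1-1/23)
= 4807 × 10/11 × 18/19 × 22/23 = 3960

φ(4807) = 3960


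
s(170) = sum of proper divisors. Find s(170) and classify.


Proper divisors: 1, 2, 5, 10, 17, 34, 85
Sum = 1 + 2 + 5 + 10 + 17 + 34 + 85 = 154
154 < 170 → deficient

s(170) = 154 (deficient)


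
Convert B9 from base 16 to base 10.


B9 (base 16) = 185 (decimal)
185 (decimal) = 185 (base 10)


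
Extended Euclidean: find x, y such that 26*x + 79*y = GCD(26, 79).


Tabular extended Euclidean (each row: r = 26*s + 79*t):
r=26, s=1, t=0
r=79, s=0, t=1
q=0: r=26, s=1, t=0   [26*(1) + 79*(0) = 26]
q=3: r=1, s=-3, t=1   [26*(-3) + 79*(1) = 1]
q=26: r=0, s=79, t=-26   [26*(79) + 79*(-26) = 0]
GCD = 1; from the row with r=1: x=-3, y=1
Check: 26*(-3) + 79*(1) = -78 + 79 = 1

GCD = 1, x = -3, y = 1


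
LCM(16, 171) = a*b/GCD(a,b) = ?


GCD(16, 171) = 1
LCM = 16*171/1 = 2736/1 = 2736

LCM = 2736


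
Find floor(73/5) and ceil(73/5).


73/5 = 14.6000
floor = 14
ceil = 15

floor = 14, ceil = 15


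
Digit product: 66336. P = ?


6 × 6 × 3 × 3 × 6 = 1944


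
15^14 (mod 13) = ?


15^1 mod 13 = 2
15^2 mod 13 = 4
15^3 mod 13 = 8
15^4 mod 13 = 3
15^5 mod 13 = 6
15^6 mod 13 = 12
15^7 mod 13 = 11
15^8 mod 13 = 9
15^9 mod 13 = 5
15^10 mod 13 = 10
15^11 mod 13 = 7
15^12 mod 13 = 1
15^13 mod 13 = 2
15^14 mod 13 = 4


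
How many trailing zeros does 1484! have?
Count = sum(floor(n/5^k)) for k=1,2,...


floor(1484/5) = 296
floor(1484/25) = 59
floor(1484/125) = 11
floor(1484/625) = 2
Total = 368

368 trailing zeros


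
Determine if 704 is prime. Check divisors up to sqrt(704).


704 / 2 = 352 (exact division)
704 is NOT prime.

No, 704 is not prime


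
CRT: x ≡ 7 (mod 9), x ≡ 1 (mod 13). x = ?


M = 9*13 = 117
M1 = M/9 = 13, M2 = M/13 = 9
M1^(-1) mod 9 = 7, M2^(-1) mod 13 = 3
x = 7*13*7 + 1*9*3 = 664
664 mod 117 = 79
Check: 79 mod 9 = 7 ✓, 79 mod 13 = 1 ✓

x ≡ 79 (mod 117)


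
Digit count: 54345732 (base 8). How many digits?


54345732 in base 8 = 317240004
Number of digits = 9

9 digits (base 8)


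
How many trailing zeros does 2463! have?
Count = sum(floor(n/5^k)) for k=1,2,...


floor(2463/5) = 492
floor(2463/25) = 98
floor(2463/125) = 19
floor(2463/625) = 3
Total = 612

612 trailing zeros


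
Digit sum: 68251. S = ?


6 + 8 + 2 + 5 + 1 = 22


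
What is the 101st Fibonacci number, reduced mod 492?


F(k) mod 492 for k=1..101:
1, 1, 2, 3, 5, 8, 13, 21, 34, 55, 89, 144, 233, 377, 118, 3, 121, 124, 245, 369, 122, 491, 121, 120, 241, 361, 110, 471, 89, 68, 157, 225, 382, 115, 5, 120, 125, 245, 370, 123, 1, 124, 125, 249, 374, 131, 13, 144, 157, 301, 458, 267, 233, 8, 241, 249, 490, 247, 245, 0, 245, 245, 490, 243, 241, 484, 233, 225, 458, 191, 157, 348, 13, 361, 374, 243, 125, 368, 1, 369, 370, 247, 125, 372, 5, 377, 382, 267, 157, 424, 89, 21, 110, 131, 241, 372, 121, 1, 122, 123, 245
F(101) mod 492 = 245


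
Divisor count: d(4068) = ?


4068 = 2^2 × 3^2 × 113^1
d(4068) = (2+1) × (2+1) × (1+1) = 18

18 divisors


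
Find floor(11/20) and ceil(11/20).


11/20 = 0.5500
floor = 0
ceil = 1

floor = 0, ceil = 1


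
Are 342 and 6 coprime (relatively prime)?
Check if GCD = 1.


Euclidean algorithm:
342 = 57 * 6 + 0
GCD(342, 6) = 6

No, not coprime (GCD = 6)


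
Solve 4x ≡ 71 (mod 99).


GCD(4, 99) = 1, unique solution
a^(-1) mod 99 = 25
x = 25 * 71 mod 99 = 92

x ≡ 92 (mod 99)


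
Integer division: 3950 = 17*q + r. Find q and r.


3950 = 17 * 232 + 6
Check: 3944 + 6 = 3950

q = 232, r = 6


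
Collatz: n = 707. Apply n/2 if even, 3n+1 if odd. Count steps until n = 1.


707 → 2122 → 1061 → 3184 → 1592 → 796 → 398 → 199 → 598 → 299 → 898 → 449 → 1348 → 674 → 337 → 1012 → 506 → 253 → 760 → 380 → 190 → 95 → 286 → 143 → 430 → 215 → 646 → 323 → 970 → 485 → 1456 → 728 → 364 → 182 → 91 → 274 → 137 → 412 → 206 → 103 → 310 → 155 → 466 → 233 → 700 → 350 → 175 → 526 → 263 → 790 → 395 → 1186 → 593 → 1780 → 890 → 445 → 1336 → 668 → 334 → 167 → 502 → 251 → 754 → 377 → 1132 → 566 → 283 → 850 → 425 → 1276 → 638 → 319 → 958 → 479 → 1438 → 719 → 2158 → 1079 → 3238 → 1619 → 4858 → 2429 → 7288 → 3644 → 1822 → 911 → 2734 → 1367 → 4102 → 2051 → 6154 → 3077 → 9232 → 4616 → 2308 → 1154 → 577 → 1732 → 866 → 433 → 1300 → 650 → 325 → 976 → 488 → 244 → 122 → 61 → 184 → 92 → 46 → 23 → 70 → 35 → 106 → 53 → 160 → 80 → 40 → 20 → 10 → 5 → 16 → 8 → 4 → 2 → 1
Total steps = 126

126 steps


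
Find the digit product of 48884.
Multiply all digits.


4 × 8 × 8 × 8 × 4 = 8192


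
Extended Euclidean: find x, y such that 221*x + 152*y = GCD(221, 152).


Tabular extended Euclidean (each row: r = 221*s + 152*t):
r=221, s=1, t=0
r=152, s=0, t=1
q=1: r=69, s=1, t=-1   [221*(1) + 152*(-1) = 69]
q=2: r=14, s=-2, t=3   [221*(-2) + 152*(3) = 14]
q=4: r=13, s=9, t=-13   [221*(9) + 152*(-13) = 13]
q=1: r=1, s=-11, t=16   [221*(-11) + 152*(16) = 1]
q=13: r=0, s=152, t=-221   [221*(152) + 152*(-221) = 0]
GCD = 1; from the row with r=1: x=-11, y=16
Check: 221*(-11) + 152*(16) = -2431 + 2432 = 1

GCD = 1, x = -11, y = 16


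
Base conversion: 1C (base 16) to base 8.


1C (base 16) = 28 (decimal)
28 (decimal) = 34 (base 8)


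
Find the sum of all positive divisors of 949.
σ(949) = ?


Divisors of 949: 1, 13, 73, 949
Sum = 1 + 13 + 73 + 949 = 1036

σ(949) = 1036


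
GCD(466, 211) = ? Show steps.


466 = 2 * 211 + 44
211 = 4 * 44 + 35
44 = 1 * 35 + 9
35 = 3 * 9 + 8
9 = 1 * 8 + 1
8 = 8 * 1 + 0
GCD = 1


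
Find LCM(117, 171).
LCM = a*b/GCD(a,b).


GCD(117, 171) = 9
LCM = 117*171/9 = 20007/9 = 2223

LCM = 2223


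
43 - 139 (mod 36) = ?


43 - 139 = -96
-96 mod 36 = 12


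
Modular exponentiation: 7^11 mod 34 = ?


7^1 mod 34 = 7
7^2 mod 34 = 15
7^3 mod 34 = 3
7^4 mod 34 = 21
7^5 mod 34 = 11
7^6 mod 34 = 9
7^7 mod 34 = 29
7^8 mod 34 = 33
7^9 mod 34 = 27
7^10 mod 34 = 19
7^11 mod 34 = 31


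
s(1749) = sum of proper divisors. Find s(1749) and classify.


Proper divisors: 1, 3, 11, 33, 53, 159, 583
Sum = 1 + 3 + 11 + 33 + 53 + 159 + 583 = 843
843 < 1749 → deficient

s(1749) = 843 (deficient)


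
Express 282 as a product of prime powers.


282 / 2 = 141
141 / 3 = 47
47 / 47 = 1
282 = 2 × 3 × 47


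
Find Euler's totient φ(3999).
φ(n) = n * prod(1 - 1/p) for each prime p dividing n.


3999 = 3 × 31 × 43
Prime factors: 3, 31, 43
φ(3999) = 3999 × (1-1/3) × (1-1/31) × (1-1/43)
= 3999 × 2/3 × 30/31 × 42/43 = 2520

φ(3999) = 2520


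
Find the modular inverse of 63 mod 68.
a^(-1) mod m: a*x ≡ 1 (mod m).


Use the extended Euclidean algorithm on (68, 63); each row r = 68*s + 63*t:
r=68, s=1, t=0
r=63, s=0, t=1
q=1: r=5, s=1, t=-1   [68*(1) + 63*(-1) = 5]
q=12: r=3, s=-12, t=13   [68*(-12) + 63*(13) = 3]
q=1: r=2, s=13, t=-14   [68*(13) + 63*(-14) = 2]
q=1: r=1, s=-25, t=27   [68*(-25) + 63*(27) = 1]
q=2: r=0, s=63, t=-68   [68*(63) + 63*(-68) = 0]
GCD = 1 with t = 27, so 63*(27) ≡ 1 (mod 68)
Inverse = 27 mod 68 = 27
Check: 63 * 27 = 1701 ≡ 1 (mod 68)

63^(-1) ≡ 27 (mod 68)


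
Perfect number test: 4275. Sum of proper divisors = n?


Proper divisors of 4275: 1, 3, 5, 9, 15, 19, 25, 45, 57, 75, 95, 171, 225, 285, 475, 855, 1425
Sum = 1 + 3 + 5 + 9 + 15 + 19 + 25 + 45 + 57 + 75 + 95 + 171 + 225 + 285 + 475 + 855 + 1425 = 3785

No, 4275 is not perfect (3785 ≠ 4275)


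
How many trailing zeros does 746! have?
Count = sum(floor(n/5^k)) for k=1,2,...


floor(746/5) = 149
floor(746/25) = 29
floor(746/125) = 5
floor(746/625) = 1
Total = 184

184 trailing zeros


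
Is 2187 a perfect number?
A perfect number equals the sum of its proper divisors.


Proper divisors of 2187: 1, 3, 9, 27, 81, 243, 729
Sum = 1 + 3 + 9 + 27 + 81 + 243 + 729 = 1093

No, 2187 is not perfect (1093 ≠ 2187)


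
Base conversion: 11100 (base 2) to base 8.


11100 (base 2) = 28 (decimal)
28 (decimal) = 34 (base 8)


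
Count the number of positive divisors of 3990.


3990 = 2^1 × 3^1 × 5^1 × 7^1 × 19^1
d(3990) = (1+1) × (1+1) × (1+1) × (1+1) × (1+1) = 32

32 divisors


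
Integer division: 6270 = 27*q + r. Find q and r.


6270 = 27 * 232 + 6
Check: 6264 + 6 = 6270

q = 232, r = 6


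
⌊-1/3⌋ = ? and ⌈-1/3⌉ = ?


-1/3 = -0.3333
floor = -1
ceil = 0

floor = -1, ceil = 0


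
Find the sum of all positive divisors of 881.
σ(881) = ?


Divisors of 881: 1, 881
Sum = 1 + 881 = 882

σ(881) = 882


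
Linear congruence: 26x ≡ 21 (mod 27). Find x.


GCD(26, 27) = 1, unique solution
a^(-1) mod 27 = 26
x = 26 * 21 mod 27 = 6

x ≡ 6 (mod 27)


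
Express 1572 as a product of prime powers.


1572 / 2 = 786
786 / 2 = 393
393 / 3 = 131
131 / 131 = 1
1572 = 2^2 × 3 × 131


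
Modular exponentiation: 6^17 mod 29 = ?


6^1 mod 29 = 6
6^2 mod 29 = 7
6^3 mod 29 = 13
6^4 mod 29 = 20
6^5 mod 29 = 4
6^6 mod 29 = 24
6^7 mod 29 = 28
6^8 mod 29 = 23
6^9 mod 29 = 22
6^10 mod 29 = 16
6^11 mod 29 = 9
6^12 mod 29 = 25
6^13 mod 29 = 5
6^14 mod 29 = 1
6^15 mod 29 = 6
6^16 mod 29 = 7
6^17 mod 29 = 13


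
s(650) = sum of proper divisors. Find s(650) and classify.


Proper divisors: 1, 2, 5, 10, 13, 25, 26, 50, 65, 130, 325
Sum = 1 + 2 + 5 + 10 + 13 + 25 + 26 + 50 + 65 + 130 + 325 = 652
652 > 650 → abundant

s(650) = 652 (abundant)


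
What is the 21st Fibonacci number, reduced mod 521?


F(k) mod 521 for k=1..21:
1, 1, 2, 3, 5, 8, 13, 21, 34, 55, 89, 144, 233, 377, 89, 466, 34, 500, 13, 513, 5
F(21) mod 521 = 5


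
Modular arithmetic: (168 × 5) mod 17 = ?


168 × 5 = 840
840 mod 17 = 7


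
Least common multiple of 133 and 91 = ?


GCD(133, 91) = 7
LCM = 133*91/7 = 12103/7 = 1729

LCM = 1729


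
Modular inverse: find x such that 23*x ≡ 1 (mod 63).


Use the extended Euclidean algorithm on (63, 23); each row r = 63*s + 23*t:
r=63, s=1, t=0
r=23, s=0, t=1
q=2: r=17, s=1, t=-2   [63*(1) + 23*(-2) = 17]
q=1: r=6, s=-1, t=3   [63*(-1) + 23*(3) = 6]
q=2: r=5, s=3, t=-8   [63*(3) + 23*(-8) = 5]
q=1: r=1, s=-4, t=11   [63*(-4) + 23*(11) = 1]
q=5: r=0, s=23, t=-63   [63*(23) + 23*(-63) = 0]
GCD = 1 with t = 11, so 23*(11) ≡ 1 (mod 63)
Inverse = 11 mod 63 = 11
Check: 23 * 11 = 253 ≡ 1 (mod 63)

23^(-1) ≡ 11 (mod 63)


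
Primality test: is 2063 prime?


Check divisors up to sqrt(2063) = 45.4203
No divisors found.
2063 is prime.

Yes, 2063 is prime


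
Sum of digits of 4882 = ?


4 + 8 + 8 + 2 = 22


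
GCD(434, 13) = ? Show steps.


434 = 33 * 13 + 5
13 = 2 * 5 + 3
5 = 1 * 3 + 2
3 = 1 * 2 + 1
2 = 2 * 1 + 0
GCD = 1


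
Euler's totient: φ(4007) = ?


4007 = 4007
Prime factors: 4007
φ(4007) = 4007 × (1-1/4007)
= 4007 × 4006/4007 = 4006

φ(4007) = 4006


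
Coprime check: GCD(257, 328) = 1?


Euclidean algorithm:
328 = 1 * 257 + 71
257 = 3 * 71 + 44
71 = 1 * 44 + 27
44 = 1 * 27 + 17
27 = 1 * 17 + 10
17 = 1 * 10 + 7
10 = 1 * 7 + 3
7 = 2 * 3 + 1
3 = 3 * 1 + 0
GCD(257, 328) = 1

Yes, coprime (GCD = 1)


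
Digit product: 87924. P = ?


8 × 7 × 9 × 2 × 4 = 4032


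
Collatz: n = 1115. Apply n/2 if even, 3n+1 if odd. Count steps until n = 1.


1115 → 3346 → 1673 → 5020 → 2510 → 1255 → 3766 → 1883 → 5650 → 2825 → 8476 → 4238 → 2119 → 6358 → 3179 → 9538 → 4769 → 14308 → 7154 → 3577 → 10732 → 5366 → 2683 → 8050 → 4025 → 12076 → 6038 → 3019 → 9058 → 4529 → 13588 → 6794 → 3397 → 10192 → 5096 → 2548 → 1274 → 637 → 1912 → 956 → 478 → 239 → 718 → 359 → 1078 → 539 → 1618 → 809 → 2428 → 1214 → 607 → 1822 → 911 → 2734 → 1367 → 4102 → 2051 → 6154 → 3077 → 9232 → 4616 → 2308 → 1154 → 577 → 1732 → 866 → 433 → 1300 → 650 → 325 → 976 → 488 → 244 → 122 → 61 → 184 → 92 → 46 → 23 → 70 → 35 → 106 → 53 → 160 → 80 → 40 → 20 → 10 → 5 → 16 → 8 → 4 → 2 → 1
Total steps = 93

93 steps


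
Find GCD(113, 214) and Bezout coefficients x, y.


Tabular extended Euclidean (each row: r = 113*s + 214*t):
r=113, s=1, t=0
r=214, s=0, t=1
q=0: r=113, s=1, t=0   [113*(1) + 214*(0) = 113]
q=1: r=101, s=-1, t=1   [113*(-1) + 214*(1) = 101]
q=1: r=12, s=2, t=-1   [113*(2) + 214*(-1) = 12]
q=8: r=5, s=-17, t=9   [113*(-17) + 214*(9) = 5]
q=2: r=2, s=36, t=-19   [113*(36) + 214*(-19) = 2]
q=2: r=1, s=-89, t=47   [113*(-89) + 214*(47) = 1]
q=2: r=0, s=214, t=-113   [113*(214) + 214*(-113) = 0]
GCD = 1; from the row with r=1: x=-89, y=47
Check: 113*(-89) + 214*(47) = -10057 + 10058 = 1

GCD = 1, x = -89, y = 47


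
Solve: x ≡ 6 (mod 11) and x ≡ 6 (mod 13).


M = 11*13 = 143
M1 = M/11 = 13, M2 = M/13 = 11
M1^(-1) mod 11 = 6, M2^(-1) mod 13 = 6
x = 6*13*6 + 6*11*6 = 864
864 mod 143 = 6
Check: 6 mod 11 = 6 ✓, 6 mod 13 = 6 ✓

x ≡ 6 (mod 143)


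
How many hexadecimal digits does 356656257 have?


356656257 in base 16 = 15422481
Number of digits = 8

8 digits (base 16)


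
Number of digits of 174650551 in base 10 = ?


174650551 has 9 digits in base 10
floor(log10(174650551)) + 1 = floor(8.2422) + 1 = 9

9 digits (base 10)


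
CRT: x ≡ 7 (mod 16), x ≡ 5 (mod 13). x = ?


M = 16*13 = 208
M1 = M/16 = 13, M2 = M/13 = 16
M1^(-1) mod 16 = 5, M2^(-1) mod 13 = 9
x = 7*13*5 + 5*16*9 = 1175
1175 mod 208 = 135
Check: 135 mod 16 = 7 ✓, 135 mod 13 = 5 ✓

x ≡ 135 (mod 208)
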